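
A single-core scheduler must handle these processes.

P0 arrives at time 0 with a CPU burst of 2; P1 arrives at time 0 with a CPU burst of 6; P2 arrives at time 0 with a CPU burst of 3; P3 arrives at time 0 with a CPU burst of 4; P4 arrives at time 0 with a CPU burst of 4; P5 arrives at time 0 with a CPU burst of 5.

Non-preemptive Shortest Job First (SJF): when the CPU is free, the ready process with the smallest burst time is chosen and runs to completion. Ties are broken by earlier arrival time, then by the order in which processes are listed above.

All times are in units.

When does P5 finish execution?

Timeline: | P0 0-2 | P2 2-5 | P3 5-9 | P4 9-13 | P5 13-18 | P1 18-24 |
Completion: P0=2  P1=24  P2=5  P3=9  P4=13  P5=18
Turnaround (C−A): P0=2  P1=24  P2=5  P3=9  P4=13  P5=18

18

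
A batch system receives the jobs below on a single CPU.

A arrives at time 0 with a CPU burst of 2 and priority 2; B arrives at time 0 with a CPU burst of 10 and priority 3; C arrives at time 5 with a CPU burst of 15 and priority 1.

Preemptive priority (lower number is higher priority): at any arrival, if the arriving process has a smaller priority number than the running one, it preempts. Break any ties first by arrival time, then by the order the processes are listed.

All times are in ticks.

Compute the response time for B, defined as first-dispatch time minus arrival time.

Schedule: | A 0-2 | B 2-5 | C 5-20 | B 20-27 |
Completion: A=2  B=27  C=20
Turnaround (C−A): A=2  B=27  C=15
Response(B) = first start − arrival = 2 − 0 = 2

2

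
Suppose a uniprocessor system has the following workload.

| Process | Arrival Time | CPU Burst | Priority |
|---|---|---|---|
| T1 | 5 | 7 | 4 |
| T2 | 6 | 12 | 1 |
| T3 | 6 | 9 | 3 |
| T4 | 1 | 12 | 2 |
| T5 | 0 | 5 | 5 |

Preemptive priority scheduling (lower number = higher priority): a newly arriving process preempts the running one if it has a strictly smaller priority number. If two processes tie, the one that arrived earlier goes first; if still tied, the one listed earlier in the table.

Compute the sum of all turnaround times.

Schedule: | T5 0-1 | T4 1-6 | T2 6-18 | T4 18-25 | T3 25-34 | T1 34-41 | T5 41-45 |
Completion: T1=41  T2=18  T3=34  T4=25  T5=45
Turnaround = completion − arrival: T1=36, T2=12, T3=28, T4=24, T5=45
Total turnaround = 36 + 12 + 28 + 24 + 45 = 145

145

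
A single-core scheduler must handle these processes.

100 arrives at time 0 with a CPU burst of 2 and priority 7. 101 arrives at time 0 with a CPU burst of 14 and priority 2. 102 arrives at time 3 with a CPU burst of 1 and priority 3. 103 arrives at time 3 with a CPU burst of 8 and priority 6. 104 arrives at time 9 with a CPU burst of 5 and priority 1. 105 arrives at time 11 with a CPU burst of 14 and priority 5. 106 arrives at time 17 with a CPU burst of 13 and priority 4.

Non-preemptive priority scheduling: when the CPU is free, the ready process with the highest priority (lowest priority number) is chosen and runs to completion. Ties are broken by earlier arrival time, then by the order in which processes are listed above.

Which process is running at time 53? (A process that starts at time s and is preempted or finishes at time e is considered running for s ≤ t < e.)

103

Timeline: | 101 0-14 | 104 14-19 | 102 19-20 | 106 20-33 | 105 33-47 | 103 47-55 | 100 55-57 |
Completion: 100=57  101=14  102=20  103=55  104=19  105=47  106=33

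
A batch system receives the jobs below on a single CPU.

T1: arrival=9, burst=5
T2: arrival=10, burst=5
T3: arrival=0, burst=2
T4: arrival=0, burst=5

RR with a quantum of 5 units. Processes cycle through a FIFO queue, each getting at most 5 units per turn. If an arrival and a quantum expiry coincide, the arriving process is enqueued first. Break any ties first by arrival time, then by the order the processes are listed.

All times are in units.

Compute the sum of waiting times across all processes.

Schedule: | T3 0-2 | T4 2-7 | idle 7-9 | T1 9-14 | T2 14-19 |
Completion: T1=14  T2=19  T3=2  T4=7
Waiting = turnaround − burst: T1=0, T2=4, T3=0, T4=2
Total waiting = 0 + 4 + 0 + 2 = 6

6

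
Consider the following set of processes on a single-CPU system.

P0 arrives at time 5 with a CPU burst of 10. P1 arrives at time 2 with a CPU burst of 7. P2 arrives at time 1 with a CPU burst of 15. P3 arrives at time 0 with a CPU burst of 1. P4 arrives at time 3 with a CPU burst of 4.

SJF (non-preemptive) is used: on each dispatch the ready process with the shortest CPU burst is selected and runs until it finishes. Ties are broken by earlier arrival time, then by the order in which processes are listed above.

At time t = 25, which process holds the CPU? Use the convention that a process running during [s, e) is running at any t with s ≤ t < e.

Timeline: | P3 0-1 | P2 1-16 | P4 16-20 | P1 20-27 | P0 27-37 |
Completion: P0=37  P1=27  P2=16  P3=1  P4=20
Turnaround (C−A): P0=32  P1=25  P2=15  P3=1  P4=17

P1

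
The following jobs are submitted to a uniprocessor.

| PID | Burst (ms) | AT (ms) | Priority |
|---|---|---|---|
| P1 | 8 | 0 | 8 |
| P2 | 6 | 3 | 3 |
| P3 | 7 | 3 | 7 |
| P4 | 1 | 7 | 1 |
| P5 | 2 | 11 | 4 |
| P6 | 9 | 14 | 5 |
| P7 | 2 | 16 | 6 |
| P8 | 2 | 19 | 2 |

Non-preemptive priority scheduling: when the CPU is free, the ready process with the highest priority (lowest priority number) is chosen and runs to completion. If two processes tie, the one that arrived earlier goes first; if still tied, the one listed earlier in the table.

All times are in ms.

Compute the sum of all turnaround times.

Timeline: | P1 0-8 | P4 8-9 | P2 9-15 | P5 15-17 | P6 17-26 | P8 26-28 | P7 28-30 | P3 30-37 |
Completion: P1=8  P2=15  P3=37  P4=9  P5=17  P6=26  P7=30  P8=28
Turnaround (C−A): P1=8  P2=12  P3=34  P4=2  P5=6  P6=12  P7=14  P8=9
Turnaround = completion − arrival: P1=8, P2=12, P3=34, P4=2, P5=6, P6=12, P7=14, P8=9
Total turnaround = 8 + 12 + 34 + 2 + 6 + 12 + 14 + 9 = 97

97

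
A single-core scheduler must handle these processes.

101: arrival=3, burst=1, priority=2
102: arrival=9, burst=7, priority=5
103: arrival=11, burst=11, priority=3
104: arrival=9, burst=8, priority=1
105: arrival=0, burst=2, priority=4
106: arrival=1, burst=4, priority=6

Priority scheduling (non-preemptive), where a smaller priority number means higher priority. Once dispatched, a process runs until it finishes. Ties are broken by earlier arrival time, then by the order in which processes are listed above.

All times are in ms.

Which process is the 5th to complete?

103

Gantt: | 105 0-2 | 106 2-6 | 101 6-7 | idle 7-9 | 104 9-17 | 103 17-28 | 102 28-35 |
Completion: 101=7  102=35  103=28  104=17  105=2  106=6
Turnaround (C−A): 101=4  102=26  103=17  104=8  105=2  106=5
Finish order: 105 → 106 → 101 → 104 → 103 → 102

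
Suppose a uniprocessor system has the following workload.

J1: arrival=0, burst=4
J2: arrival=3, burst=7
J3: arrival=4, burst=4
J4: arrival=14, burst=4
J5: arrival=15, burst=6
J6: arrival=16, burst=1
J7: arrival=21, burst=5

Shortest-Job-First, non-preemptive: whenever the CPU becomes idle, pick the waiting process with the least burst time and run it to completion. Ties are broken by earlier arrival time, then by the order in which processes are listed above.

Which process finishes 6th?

J5

Schedule: | J1 0-4 | J3 4-8 | J2 8-15 | J4 15-19 | J6 19-20 | J5 20-26 | J7 26-31 |
Completion: J1=4  J2=15  J3=8  J4=19  J5=26  J6=20  J7=31
Finish order: J1 → J3 → J2 → J4 → J6 → J5 → J7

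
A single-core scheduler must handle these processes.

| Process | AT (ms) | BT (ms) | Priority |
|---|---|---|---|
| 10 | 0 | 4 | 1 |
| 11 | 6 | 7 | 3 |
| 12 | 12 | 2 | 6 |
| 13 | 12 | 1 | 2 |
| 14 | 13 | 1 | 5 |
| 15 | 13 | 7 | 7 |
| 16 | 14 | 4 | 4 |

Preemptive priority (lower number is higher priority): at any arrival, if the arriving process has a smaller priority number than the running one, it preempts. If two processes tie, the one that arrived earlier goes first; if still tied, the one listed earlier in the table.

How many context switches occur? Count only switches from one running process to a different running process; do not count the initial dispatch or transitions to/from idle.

Timeline: | 10 0-4 | idle 4-6 | 11 6-12 | 13 12-13 | 11 13-14 | 16 14-18 | 14 18-19 | 12 19-21 | 15 21-28 |
Completion: 10=4  11=14  12=21  13=13  14=19  15=28  16=18
Turnaround (C−A): 10=4  11=8  12=9  13=1  14=6  15=15  16=4

6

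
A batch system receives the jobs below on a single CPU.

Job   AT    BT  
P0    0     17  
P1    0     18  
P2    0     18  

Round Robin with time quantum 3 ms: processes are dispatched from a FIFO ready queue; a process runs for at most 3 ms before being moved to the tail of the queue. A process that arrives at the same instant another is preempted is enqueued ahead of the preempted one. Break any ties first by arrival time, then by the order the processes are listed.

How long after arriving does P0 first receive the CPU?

Gantt: | P0 0-3 | P1 3-6 | P2 6-9 | P0 9-12 | P1 12-15 | P2 15-18 | P0 18-21 | P1 21-24 | P2 24-27 | P0 27-30 | P1 30-33 | P2 33-36 | P0 36-39 | P1 39-42 | P2 42-45 | P0 45-47 | P1 47-50 | P2 50-53 |
Completion: P0=47  P1=50  P2=53
Turnaround (C−A): P0=47  P1=50  P2=53
Response(P0) = first start − arrival = 0 − 0 = 0

0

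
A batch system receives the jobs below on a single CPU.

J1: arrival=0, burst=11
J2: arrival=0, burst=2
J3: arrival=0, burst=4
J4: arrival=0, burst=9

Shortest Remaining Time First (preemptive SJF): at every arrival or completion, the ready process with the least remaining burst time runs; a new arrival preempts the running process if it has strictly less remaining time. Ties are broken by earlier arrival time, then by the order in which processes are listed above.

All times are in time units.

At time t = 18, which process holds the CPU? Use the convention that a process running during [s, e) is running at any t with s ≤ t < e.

Gantt: | J2 0-2 | J3 2-6 | J4 6-15 | J1 15-26 |
Completion: J1=26  J2=2  J3=6  J4=15

J1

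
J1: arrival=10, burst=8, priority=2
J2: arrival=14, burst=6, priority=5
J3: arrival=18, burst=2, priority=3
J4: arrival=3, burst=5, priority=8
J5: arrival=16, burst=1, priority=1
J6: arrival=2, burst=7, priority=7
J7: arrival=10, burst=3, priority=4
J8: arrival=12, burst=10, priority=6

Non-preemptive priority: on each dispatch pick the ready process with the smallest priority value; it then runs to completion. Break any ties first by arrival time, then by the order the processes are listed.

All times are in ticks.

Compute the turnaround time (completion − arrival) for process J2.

Gantt: | idle 0-2 | J6 2-9 | J4 9-14 | J1 14-22 | J5 22-23 | J3 23-25 | J7 25-28 | J2 28-34 | J8 34-44 |
Completion: J1=22  J2=34  J3=25  J4=14  J5=23  J6=9  J7=28  J8=44
Turnaround(J2) = completion − arrival = 34 − 14 = 20

20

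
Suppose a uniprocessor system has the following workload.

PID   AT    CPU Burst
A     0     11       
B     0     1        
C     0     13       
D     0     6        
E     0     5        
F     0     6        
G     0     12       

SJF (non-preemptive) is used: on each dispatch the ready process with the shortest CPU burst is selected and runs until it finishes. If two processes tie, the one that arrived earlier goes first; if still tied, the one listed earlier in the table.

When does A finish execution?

29

Timeline: | B 0-1 | E 1-6 | D 6-12 | F 12-18 | A 18-29 | G 29-41 | C 41-54 |
Completion: A=29  B=1  C=54  D=12  E=6  F=18  G=41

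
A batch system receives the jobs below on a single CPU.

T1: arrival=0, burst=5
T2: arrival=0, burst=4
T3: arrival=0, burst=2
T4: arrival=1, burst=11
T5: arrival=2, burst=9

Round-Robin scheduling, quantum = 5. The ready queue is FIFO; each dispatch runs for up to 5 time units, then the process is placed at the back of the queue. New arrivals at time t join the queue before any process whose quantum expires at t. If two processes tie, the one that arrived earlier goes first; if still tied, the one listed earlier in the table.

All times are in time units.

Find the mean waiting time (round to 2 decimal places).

Gantt: | T1 0-5 | T2 5-9 | T3 9-11 | T4 11-16 | T5 16-21 | T4 21-26 | T5 26-30 | T4 30-31 |
Completion: T1=5  T2=9  T3=11  T4=31  T5=30
Turnaround (C−A): T1=5  T2=9  T3=11  T4=30  T5=28
Waiting times: T1=0, T2=5, T3=9, T4=19, T5=19
Average waiting = (0+5+9+19+19) / 5 = 52/5 = 10.40

10.40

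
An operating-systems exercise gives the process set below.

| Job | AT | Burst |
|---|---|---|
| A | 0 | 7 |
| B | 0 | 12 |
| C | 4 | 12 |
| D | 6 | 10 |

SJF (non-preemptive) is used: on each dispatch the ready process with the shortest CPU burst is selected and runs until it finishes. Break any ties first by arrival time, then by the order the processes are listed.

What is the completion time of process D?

17

Timeline: | A 0-7 | D 7-17 | B 17-29 | C 29-41 |
Completion: A=7  B=29  C=41  D=17
Turnaround (C−A): A=7  B=29  C=37  D=11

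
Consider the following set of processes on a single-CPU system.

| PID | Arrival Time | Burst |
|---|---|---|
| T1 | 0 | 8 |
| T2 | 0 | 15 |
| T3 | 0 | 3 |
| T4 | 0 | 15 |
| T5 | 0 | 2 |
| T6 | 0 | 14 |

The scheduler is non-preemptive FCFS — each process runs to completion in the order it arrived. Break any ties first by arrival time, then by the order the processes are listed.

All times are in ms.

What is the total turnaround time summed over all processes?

198

Gantt: | T1 0-8 | T2 8-23 | T3 23-26 | T4 26-41 | T5 41-43 | T6 43-57 |
Completion: T1=8  T2=23  T3=26  T4=41  T5=43  T6=57
Turnaround = completion − arrival: T1=8, T2=23, T3=26, T4=41, T5=43, T6=57
Total turnaround = 8 + 23 + 26 + 41 + 43 + 57 = 198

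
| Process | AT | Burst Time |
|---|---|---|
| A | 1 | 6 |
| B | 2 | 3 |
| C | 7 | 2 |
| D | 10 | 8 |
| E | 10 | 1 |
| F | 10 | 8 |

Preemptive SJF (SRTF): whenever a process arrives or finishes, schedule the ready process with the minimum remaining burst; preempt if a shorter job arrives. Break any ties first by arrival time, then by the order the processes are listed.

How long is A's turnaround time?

12

Timeline: | idle 0-1 | A 1-2 | B 2-5 | A 5-7 | C 7-9 | A 9-10 | E 10-11 | A 11-13 | D 13-21 | F 21-29 |
Completion: A=13  B=5  C=9  D=21  E=11  F=29
Turnaround (C−A): A=12  B=3  C=2  D=11  E=1  F=19
Turnaround(A) = completion − arrival = 13 − 1 = 12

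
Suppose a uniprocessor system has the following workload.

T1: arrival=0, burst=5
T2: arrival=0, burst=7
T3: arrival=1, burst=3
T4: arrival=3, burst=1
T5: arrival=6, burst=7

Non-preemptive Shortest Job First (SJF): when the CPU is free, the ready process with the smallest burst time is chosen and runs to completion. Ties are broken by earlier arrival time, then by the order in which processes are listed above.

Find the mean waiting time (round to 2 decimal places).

Schedule: | T1 0-5 | T4 5-6 | T3 6-9 | T2 9-16 | T5 16-23 |
Completion: T1=5  T2=16  T3=9  T4=6  T5=23
Turnaround (C−A): T1=5  T2=16  T3=8  T4=3  T5=17
Waiting times: T1=0, T2=9, T3=5, T4=2, T5=10
Average waiting = (0+9+5+2+10) / 5 = 26/5 = 5.20

5.20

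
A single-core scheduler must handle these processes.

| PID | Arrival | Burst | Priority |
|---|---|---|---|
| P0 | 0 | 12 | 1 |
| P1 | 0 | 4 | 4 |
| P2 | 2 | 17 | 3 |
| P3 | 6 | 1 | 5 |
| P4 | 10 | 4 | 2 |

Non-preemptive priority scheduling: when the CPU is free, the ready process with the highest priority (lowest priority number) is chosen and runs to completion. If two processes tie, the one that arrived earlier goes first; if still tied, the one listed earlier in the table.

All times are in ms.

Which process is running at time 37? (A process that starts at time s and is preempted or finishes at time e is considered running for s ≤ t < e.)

Schedule: | P0 0-12 | P4 12-16 | P2 16-33 | P1 33-37 | P3 37-38 |
Completion: P0=12  P1=37  P2=33  P3=38  P4=16
Turnaround (C−A): P0=12  P1=37  P2=31  P3=32  P4=6

P3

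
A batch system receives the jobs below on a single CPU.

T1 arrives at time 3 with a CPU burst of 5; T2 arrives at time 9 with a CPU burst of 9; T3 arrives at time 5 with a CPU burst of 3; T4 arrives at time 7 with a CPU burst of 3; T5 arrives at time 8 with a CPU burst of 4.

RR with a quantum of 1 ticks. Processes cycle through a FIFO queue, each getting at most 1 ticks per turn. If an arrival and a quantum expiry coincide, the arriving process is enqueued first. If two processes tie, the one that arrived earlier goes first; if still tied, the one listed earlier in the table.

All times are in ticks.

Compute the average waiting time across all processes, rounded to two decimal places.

Gantt: | idle 0-3 | T1 3-5 | T3 5-6 | T1 6-7 | T3 7-8 | T4 8-9 | T1 9-10 | T5 10-11 | T3 11-12 | T2 12-13 | T4 13-14 | T1 14-15 | T5 15-16 | T2 16-17 | T4 17-18 | T5 18-19 | T2 19-20 | T5 20-21 | T2 21-27 |
Completion: T1=15  T2=27  T3=12  T4=18  T5=21
Turnaround (C−A): T1=12  T2=18  T3=7  T4=11  T5=13
Waiting times: T1=7, T2=9, T3=4, T4=8, T5=9
Average waiting = (7+9+4+8+9) / 5 = 37/5 = 7.40

7.40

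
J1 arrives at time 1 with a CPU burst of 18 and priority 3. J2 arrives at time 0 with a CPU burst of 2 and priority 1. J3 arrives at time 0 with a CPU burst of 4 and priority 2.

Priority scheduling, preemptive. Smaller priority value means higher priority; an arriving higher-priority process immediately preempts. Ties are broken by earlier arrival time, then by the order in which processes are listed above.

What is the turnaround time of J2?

Timeline: | J2 0-2 | J3 2-6 | J1 6-24 |
Completion: J1=24  J2=2  J3=6
Turnaround(J2) = completion − arrival = 2 − 0 = 2

2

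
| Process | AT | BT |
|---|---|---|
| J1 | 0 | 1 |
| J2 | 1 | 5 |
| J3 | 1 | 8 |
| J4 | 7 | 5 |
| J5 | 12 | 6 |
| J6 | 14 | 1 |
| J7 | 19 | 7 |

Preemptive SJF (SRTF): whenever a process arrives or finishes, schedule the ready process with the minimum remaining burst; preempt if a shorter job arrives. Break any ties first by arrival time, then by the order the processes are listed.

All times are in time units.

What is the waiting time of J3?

Gantt: | J1 0-1 | J2 1-6 | J3 6-7 | J4 7-12 | J5 12-14 | J6 14-15 | J5 15-19 | J3 19-26 | J7 26-33 |
Completion: J1=1  J2=6  J3=26  J4=12  J5=19  J6=15  J7=33
Waiting(J3) = turnaround − burst = 25 − 8 = 17

17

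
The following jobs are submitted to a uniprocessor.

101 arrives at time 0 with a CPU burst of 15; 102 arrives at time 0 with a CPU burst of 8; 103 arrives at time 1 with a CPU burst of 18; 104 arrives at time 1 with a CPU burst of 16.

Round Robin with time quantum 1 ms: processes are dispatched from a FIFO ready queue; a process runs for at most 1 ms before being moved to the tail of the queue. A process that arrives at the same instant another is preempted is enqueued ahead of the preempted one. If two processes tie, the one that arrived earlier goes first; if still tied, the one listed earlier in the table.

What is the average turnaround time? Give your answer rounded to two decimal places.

47.75

Timeline: | 101 0-1 | 102 1-2 | 103 2-3 | 104 3-4 | 101 4-5 | 102 5-6 | 103 6-7 | 104 7-8 | 101 8-9 | 102 9-10 | 103 10-11 | 104 11-12 | 101 12-13 | 102 13-14 | 103 14-15 | 104 15-16 | 101 16-17 | 102 17-18 | 103 18-19 | 104 19-20 | 101 20-21 | 102 21-22 | 103 22-23 | 104 23-24 | 101 24-25 | 102 25-26 | 103 26-27 | 104 27-28 | 101 28-29 | 102 29-30 | 103 30-31 | 104 31-32 | 101 32-33 | 103 33-34 | 104 34-35 | 101 35-36 | 103 36-37 | 104 37-38 | 101 38-39 | 103 39-40 | 104 40-41 | 101 41-42 | 103 42-43 | 104 43-44 | 101 44-45 | 103 45-46 | 104 46-47 | 101 47-48 | 103 48-49 | 104 49-50 | 101 50-51 | 103 51-52 | 104 52-53 | 103 53-54 | 104 54-55 | 103 55-57 |
Completion: 101=51  102=30  103=57  104=55
Turnaround (C−A): 101=51  102=30  103=56  104=54
Turnaround times: 101=51, 102=30, 103=56, 104=54
Average turnaround = (51+30+56+54) / 4 = 191/4 = 47.75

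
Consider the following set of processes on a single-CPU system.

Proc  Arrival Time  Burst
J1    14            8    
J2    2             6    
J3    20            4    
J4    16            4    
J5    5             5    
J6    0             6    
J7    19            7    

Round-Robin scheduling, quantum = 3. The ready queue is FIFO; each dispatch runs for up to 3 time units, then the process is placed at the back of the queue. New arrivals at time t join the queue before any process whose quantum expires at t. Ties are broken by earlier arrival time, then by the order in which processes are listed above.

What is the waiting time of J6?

3

Gantt: | J6 0-3 | J2 3-6 | J6 6-9 | J5 9-12 | J2 12-15 | J5 15-17 | J1 17-20 | J4 20-23 | J7 23-26 | J3 26-29 | J1 29-32 | J4 32-33 | J7 33-36 | J3 36-37 | J1 37-39 | J7 39-40 |
Completion: J1=39  J2=15  J3=37  J4=33  J5=17  J6=9  J7=40
Turnaround (C−A): J1=25  J2=13  J3=17  J4=17  J5=12  J6=9  J7=21
Waiting(J6) = turnaround − burst = 9 − 6 = 3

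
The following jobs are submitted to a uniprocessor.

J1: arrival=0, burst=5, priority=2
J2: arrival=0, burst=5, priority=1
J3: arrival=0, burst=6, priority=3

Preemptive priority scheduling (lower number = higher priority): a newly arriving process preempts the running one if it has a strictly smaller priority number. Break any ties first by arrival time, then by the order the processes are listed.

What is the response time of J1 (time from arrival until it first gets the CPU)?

Schedule: | J2 0-5 | J1 5-10 | J3 10-16 |
Completion: J1=10  J2=5  J3=16
Response(J1) = first start − arrival = 5 − 0 = 5

5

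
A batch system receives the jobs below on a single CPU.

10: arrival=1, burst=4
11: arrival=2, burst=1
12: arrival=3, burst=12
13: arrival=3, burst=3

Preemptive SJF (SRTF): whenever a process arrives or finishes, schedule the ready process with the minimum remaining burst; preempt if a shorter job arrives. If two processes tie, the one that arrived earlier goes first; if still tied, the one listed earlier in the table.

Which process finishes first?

Gantt: | idle 0-1 | 10 1-2 | 11 2-3 | 10 3-6 | 13 6-9 | 12 9-21 |
Completion: 10=6  11=3  12=21  13=9
Finish order: 11 → 10 → 13 → 12

11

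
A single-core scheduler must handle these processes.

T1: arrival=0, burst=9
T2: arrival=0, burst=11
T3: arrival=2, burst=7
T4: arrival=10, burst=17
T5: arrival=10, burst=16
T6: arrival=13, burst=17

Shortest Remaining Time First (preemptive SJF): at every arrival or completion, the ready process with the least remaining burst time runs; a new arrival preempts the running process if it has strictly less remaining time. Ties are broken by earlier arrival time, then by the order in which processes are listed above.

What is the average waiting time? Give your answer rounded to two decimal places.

Gantt: | T1 0-9 | T3 9-16 | T2 16-27 | T5 27-43 | T4 43-60 | T6 60-77 |
Completion: T1=9  T2=27  T3=16  T4=60  T5=43  T6=77
Turnaround (C−A): T1=9  T2=27  T3=14  T4=50  T5=33  T6=64
Waiting times: T1=0, T2=16, T3=7, T4=33, T5=17, T6=47
Average waiting = (0+16+7+33+17+47) / 6 = 120/6 = 20.00

20.00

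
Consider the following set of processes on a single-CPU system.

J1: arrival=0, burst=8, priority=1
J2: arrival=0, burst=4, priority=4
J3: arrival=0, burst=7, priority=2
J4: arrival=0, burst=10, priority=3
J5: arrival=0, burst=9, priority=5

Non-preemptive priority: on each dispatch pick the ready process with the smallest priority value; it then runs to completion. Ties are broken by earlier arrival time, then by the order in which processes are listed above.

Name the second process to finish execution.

Schedule: | J1 0-8 | J3 8-15 | J4 15-25 | J2 25-29 | J5 29-38 |
Completion: J1=8  J2=29  J3=15  J4=25  J5=38
Turnaround (C−A): J1=8  J2=29  J3=15  J4=25  J5=38
Finish order: J1 → J3 → J4 → J2 → J5

J3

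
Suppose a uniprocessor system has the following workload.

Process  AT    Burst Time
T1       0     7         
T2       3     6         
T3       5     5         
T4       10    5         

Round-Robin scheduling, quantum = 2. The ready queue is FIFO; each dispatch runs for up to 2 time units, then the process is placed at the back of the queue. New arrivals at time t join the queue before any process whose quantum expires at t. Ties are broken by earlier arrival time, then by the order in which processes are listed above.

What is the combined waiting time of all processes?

36

Schedule: | T1 0-4 | T2 4-6 | T1 6-8 | T3 8-10 | T2 10-12 | T1 12-13 | T4 13-15 | T3 15-17 | T2 17-19 | T4 19-21 | T3 21-22 | T4 22-23 |
Completion: T1=13  T2=19  T3=22  T4=23
Turnaround (C−A): T1=13  T2=16  T3=17  T4=13
Waiting = turnaround − burst: T1=6, T2=10, T3=12, T4=8
Total waiting = 6 + 10 + 12 + 8 = 36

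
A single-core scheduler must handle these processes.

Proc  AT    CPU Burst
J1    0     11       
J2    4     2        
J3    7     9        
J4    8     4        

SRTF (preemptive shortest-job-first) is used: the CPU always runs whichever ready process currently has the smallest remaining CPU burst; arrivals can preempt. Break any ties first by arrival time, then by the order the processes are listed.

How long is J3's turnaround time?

Schedule: | J1 0-4 | J2 4-6 | J1 6-8 | J4 8-12 | J1 12-17 | J3 17-26 |
Completion: J1=17  J2=6  J3=26  J4=12
Turnaround (C−A): J1=17  J2=2  J3=19  J4=4
Turnaround(J3) = completion − arrival = 26 − 7 = 19

19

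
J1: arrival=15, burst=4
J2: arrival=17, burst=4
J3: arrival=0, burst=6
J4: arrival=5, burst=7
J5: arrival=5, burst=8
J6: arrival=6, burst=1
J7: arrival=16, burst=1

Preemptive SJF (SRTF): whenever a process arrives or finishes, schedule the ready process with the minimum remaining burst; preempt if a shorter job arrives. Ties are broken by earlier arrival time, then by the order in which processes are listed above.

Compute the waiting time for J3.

Schedule: | J3 0-6 | J6 6-7 | J4 7-14 | J5 14-15 | J1 15-16 | J7 16-17 | J1 17-20 | J2 20-24 | J5 24-31 |
Completion: J1=20  J2=24  J3=6  J4=14  J5=31  J6=7  J7=17
Waiting(J3) = turnaround − burst = 6 − 6 = 0

0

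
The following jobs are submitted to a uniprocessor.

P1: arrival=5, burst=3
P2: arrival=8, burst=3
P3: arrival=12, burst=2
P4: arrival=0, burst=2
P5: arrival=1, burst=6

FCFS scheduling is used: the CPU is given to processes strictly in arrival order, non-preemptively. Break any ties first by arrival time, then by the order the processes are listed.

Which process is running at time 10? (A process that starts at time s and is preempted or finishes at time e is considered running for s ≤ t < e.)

Timeline: | P4 0-2 | P5 2-8 | P1 8-11 | P2 11-14 | P3 14-16 |
Completion: P1=11  P2=14  P3=16  P4=2  P5=8
Turnaround (C−A): P1=6  P2=6  P3=4  P4=2  P5=7

P1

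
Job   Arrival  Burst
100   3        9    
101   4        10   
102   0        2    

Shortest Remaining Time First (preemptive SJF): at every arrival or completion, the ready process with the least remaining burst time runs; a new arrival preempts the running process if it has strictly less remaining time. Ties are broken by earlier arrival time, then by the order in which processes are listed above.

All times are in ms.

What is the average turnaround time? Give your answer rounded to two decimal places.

9.67

Gantt: | 102 0-2 | idle 2-3 | 100 3-12 | 101 12-22 |
Completion: 100=12  101=22  102=2
Turnaround (C−A): 100=9  101=18  102=2
Turnaround times: 100=9, 101=18, 102=2
Average turnaround = (9+18+2) / 3 = 29/3 = 9.67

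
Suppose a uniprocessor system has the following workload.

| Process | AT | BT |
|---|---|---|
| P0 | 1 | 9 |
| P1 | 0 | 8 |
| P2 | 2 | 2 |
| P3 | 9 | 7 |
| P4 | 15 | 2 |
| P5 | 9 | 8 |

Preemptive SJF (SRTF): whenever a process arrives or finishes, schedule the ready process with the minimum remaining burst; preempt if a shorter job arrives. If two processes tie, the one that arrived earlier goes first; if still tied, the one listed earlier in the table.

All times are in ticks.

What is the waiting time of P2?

0

Timeline: | P1 0-2 | P2 2-4 | P1 4-10 | P3 10-17 | P4 17-19 | P5 19-27 | P0 27-36 |
Completion: P0=36  P1=10  P2=4  P3=17  P4=19  P5=27
Turnaround (C−A): P0=35  P1=10  P2=2  P3=8  P4=4  P5=18
Waiting(P2) = turnaround − burst = 2 − 2 = 0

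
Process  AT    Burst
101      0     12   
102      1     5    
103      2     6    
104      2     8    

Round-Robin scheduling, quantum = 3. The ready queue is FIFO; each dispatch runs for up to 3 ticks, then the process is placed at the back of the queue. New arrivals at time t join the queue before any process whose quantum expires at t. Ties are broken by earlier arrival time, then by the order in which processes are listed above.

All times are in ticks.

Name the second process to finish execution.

Gantt: | 101 0-3 | 102 3-6 | 103 6-9 | 104 9-12 | 101 12-15 | 102 15-17 | 103 17-20 | 104 20-23 | 101 23-26 | 104 26-28 | 101 28-31 |
Completion: 101=31  102=17  103=20  104=28
Turnaround (C−A): 101=31  102=16  103=18  104=26
Finish order: 102 → 103 → 104 → 101

103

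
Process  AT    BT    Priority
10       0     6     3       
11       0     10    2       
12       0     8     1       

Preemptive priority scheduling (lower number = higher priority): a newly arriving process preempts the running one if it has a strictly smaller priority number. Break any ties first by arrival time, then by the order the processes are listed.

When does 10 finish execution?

24

Timeline: | 12 0-8 | 11 8-18 | 10 18-24 |
Completion: 10=24  11=18  12=8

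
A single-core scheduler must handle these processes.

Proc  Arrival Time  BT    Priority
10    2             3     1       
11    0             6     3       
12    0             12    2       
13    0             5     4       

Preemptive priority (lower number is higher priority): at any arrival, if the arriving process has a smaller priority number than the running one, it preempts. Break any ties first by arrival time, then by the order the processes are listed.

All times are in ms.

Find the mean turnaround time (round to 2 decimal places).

16.25

Schedule: | 12 0-2 | 10 2-5 | 12 5-15 | 11 15-21 | 13 21-26 |
Completion: 10=5  11=21  12=15  13=26
Turnaround times: 10=3, 11=21, 12=15, 13=26
Average turnaround = (3+21+15+26) / 4 = 65/4 = 16.25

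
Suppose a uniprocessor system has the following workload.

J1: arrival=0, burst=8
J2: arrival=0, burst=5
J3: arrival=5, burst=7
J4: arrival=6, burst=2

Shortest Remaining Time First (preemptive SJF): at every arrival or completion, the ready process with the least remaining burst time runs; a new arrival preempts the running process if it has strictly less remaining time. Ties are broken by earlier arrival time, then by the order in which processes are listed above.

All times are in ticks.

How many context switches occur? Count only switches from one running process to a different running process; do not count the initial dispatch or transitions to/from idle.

Timeline: | J2 0-5 | J3 5-6 | J4 6-8 | J3 8-14 | J1 14-22 |
Completion: J1=22  J2=5  J3=14  J4=8

4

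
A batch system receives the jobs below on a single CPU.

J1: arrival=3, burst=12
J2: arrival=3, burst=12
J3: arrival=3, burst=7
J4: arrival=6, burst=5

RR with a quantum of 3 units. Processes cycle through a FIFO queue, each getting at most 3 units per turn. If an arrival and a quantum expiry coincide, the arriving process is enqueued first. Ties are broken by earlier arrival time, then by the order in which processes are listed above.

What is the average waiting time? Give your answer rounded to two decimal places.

20.75

Gantt: | idle 0-3 | J1 3-6 | J2 6-9 | J3 9-12 | J4 12-15 | J1 15-18 | J2 18-21 | J3 21-24 | J4 24-26 | J1 26-29 | J2 29-32 | J3 32-33 | J1 33-36 | J2 36-39 |
Completion: J1=36  J2=39  J3=33  J4=26
Waiting times: J1=21, J2=24, J3=23, J4=15
Average waiting = (21+24+23+15) / 4 = 83/4 = 20.75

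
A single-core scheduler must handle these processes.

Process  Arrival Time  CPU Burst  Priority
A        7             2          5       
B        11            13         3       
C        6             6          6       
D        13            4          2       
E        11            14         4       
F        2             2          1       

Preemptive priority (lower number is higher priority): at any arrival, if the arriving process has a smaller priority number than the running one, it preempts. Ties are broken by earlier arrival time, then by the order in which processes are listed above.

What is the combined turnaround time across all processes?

Schedule: | idle 0-2 | F 2-4 | idle 4-6 | C 6-7 | A 7-9 | C 9-11 | B 11-13 | D 13-17 | B 17-28 | E 28-42 | C 42-45 |
Completion: A=9  B=28  C=45  D=17  E=42  F=4
Turnaround (C−A): A=2  B=17  C=39  D=4  E=31  F=2
Turnaround = completion − arrival: A=2, B=17, C=39, D=4, E=31, F=2
Total turnaround = 2 + 17 + 39 + 4 + 31 + 2 = 95

95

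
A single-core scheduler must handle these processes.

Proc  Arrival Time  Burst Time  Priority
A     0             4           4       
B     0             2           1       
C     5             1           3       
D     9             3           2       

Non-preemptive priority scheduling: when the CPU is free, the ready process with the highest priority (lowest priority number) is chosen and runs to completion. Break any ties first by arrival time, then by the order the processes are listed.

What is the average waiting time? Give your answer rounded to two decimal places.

Gantt: | B 0-2 | A 2-6 | C 6-7 | idle 7-9 | D 9-12 |
Completion: A=6  B=2  C=7  D=12
Turnaround (C−A): A=6  B=2  C=2  D=3
Waiting times: A=2, B=0, C=1, D=0
Average waiting = (2+0+1+0) / 4 = 3/4 = 0.75

0.75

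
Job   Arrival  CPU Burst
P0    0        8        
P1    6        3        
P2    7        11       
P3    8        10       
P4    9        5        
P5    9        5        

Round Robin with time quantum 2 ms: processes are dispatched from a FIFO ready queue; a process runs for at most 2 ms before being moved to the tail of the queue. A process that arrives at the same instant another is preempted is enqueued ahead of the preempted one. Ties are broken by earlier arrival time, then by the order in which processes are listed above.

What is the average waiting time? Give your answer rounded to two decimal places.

Timeline: | P0 0-6 | P1 6-8 | P0 8-10 | P2 10-12 | P3 12-14 | P1 14-15 | P4 15-17 | P5 17-19 | P2 19-21 | P3 21-23 | P4 23-25 | P5 25-27 | P2 27-29 | P3 29-31 | P4 31-32 | P5 32-33 | P2 33-35 | P3 35-37 | P2 37-39 | P3 39-41 | P2 41-42 |
Completion: P0=10  P1=15  P2=42  P3=41  P4=32  P5=33
Waiting times: P0=2, P1=6, P2=24, P3=23, P4=18, P5=19
Average waiting = (2+6+24+23+18+19) / 6 = 92/6 = 15.33

15.33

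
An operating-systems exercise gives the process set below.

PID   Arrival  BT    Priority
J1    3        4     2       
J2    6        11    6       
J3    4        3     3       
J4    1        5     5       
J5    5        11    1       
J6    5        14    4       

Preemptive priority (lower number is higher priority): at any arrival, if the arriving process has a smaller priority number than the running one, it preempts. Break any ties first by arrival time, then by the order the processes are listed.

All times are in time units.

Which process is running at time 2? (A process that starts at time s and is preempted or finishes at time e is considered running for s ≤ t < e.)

J4

Schedule: | idle 0-1 | J4 1-3 | J1 3-5 | J5 5-16 | J1 16-18 | J3 18-21 | J6 21-35 | J4 35-38 | J2 38-49 |
Completion: J1=18  J2=49  J3=21  J4=38  J5=16  J6=35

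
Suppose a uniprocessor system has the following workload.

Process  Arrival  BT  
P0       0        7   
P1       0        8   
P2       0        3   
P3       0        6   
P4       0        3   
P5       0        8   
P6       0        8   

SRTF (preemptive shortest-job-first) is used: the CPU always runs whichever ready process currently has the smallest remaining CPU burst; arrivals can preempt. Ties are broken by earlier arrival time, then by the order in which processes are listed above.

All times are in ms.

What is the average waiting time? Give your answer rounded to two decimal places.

Gantt: | P2 0-3 | P4 3-6 | P3 6-12 | P0 12-19 | P1 19-27 | P5 27-35 | P6 35-43 |
Completion: P0=19  P1=27  P2=3  P3=12  P4=6  P5=35  P6=43
Turnaround (C−A): P0=19  P1=27  P2=3  P3=12  P4=6  P5=35  P6=43
Waiting times: P0=12, P1=19, P2=0, P3=6, P4=3, P5=27, P6=35
Average waiting = (12+19+0+6+3+27+35) / 7 = 102/7 = 14.57

14.57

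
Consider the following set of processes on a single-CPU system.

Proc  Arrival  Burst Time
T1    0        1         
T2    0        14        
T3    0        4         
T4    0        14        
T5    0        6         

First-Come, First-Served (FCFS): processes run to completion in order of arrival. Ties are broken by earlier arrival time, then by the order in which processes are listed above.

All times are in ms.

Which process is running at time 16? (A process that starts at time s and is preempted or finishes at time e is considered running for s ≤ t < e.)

Timeline: | T1 0-1 | T2 1-15 | T3 15-19 | T4 19-33 | T5 33-39 |
Completion: T1=1  T2=15  T3=19  T4=33  T5=39

T3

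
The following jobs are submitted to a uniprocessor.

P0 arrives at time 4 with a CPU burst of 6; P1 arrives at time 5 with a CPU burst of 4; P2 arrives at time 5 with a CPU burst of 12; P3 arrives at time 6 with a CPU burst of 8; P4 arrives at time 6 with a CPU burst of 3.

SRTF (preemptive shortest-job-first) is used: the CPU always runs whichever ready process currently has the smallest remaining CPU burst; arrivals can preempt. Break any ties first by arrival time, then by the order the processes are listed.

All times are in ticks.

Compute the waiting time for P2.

20

Schedule: | idle 0-4 | P0 4-5 | P1 5-9 | P4 9-12 | P0 12-17 | P3 17-25 | P2 25-37 |
Completion: P0=17  P1=9  P2=37  P3=25  P4=12
Turnaround (C−A): P0=13  P1=4  P2=32  P3=19  P4=6
Waiting(P2) = turnaround − burst = 32 − 12 = 20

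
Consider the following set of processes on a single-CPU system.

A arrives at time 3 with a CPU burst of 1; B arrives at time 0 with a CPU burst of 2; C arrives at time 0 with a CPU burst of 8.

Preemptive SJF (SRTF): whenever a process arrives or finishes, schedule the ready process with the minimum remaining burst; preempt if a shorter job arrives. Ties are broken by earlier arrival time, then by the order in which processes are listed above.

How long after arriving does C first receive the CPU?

2

Schedule: | B 0-2 | C 2-3 | A 3-4 | C 4-11 |
Completion: A=4  B=2  C=11
Turnaround (C−A): A=1  B=2  C=11
Response(C) = first start − arrival = 2 − 0 = 2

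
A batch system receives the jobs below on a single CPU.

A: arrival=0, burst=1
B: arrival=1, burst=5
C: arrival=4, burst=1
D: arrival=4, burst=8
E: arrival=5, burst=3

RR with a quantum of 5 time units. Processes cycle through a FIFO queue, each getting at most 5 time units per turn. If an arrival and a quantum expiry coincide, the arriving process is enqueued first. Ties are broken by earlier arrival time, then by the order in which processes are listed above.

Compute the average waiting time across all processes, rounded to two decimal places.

Gantt: | A 0-1 | B 1-6 | C 6-7 | D 7-12 | E 12-15 | D 15-18 |
Completion: A=1  B=6  C=7  D=18  E=15
Waiting times: A=0, B=0, C=2, D=6, E=7
Average waiting = (0+0+2+6+7) / 5 = 15/5 = 3.00

3.00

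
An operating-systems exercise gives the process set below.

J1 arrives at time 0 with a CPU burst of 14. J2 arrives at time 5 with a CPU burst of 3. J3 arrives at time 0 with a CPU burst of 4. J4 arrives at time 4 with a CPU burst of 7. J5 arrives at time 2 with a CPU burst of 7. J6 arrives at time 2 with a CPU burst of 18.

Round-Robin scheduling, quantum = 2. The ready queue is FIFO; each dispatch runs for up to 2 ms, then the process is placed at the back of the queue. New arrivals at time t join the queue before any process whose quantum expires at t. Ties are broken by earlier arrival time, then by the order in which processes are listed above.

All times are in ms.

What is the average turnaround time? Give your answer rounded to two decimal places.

33.17

Schedule: | J1 0-2 | J3 2-4 | J5 4-6 | J6 6-8 | J1 8-10 | J4 10-12 | J3 12-14 | J2 14-16 | J5 16-18 | J6 18-20 | J1 20-22 | J4 22-24 | J2 24-25 | J5 25-27 | J6 27-29 | J1 29-31 | J4 31-33 | J5 33-34 | J6 34-36 | J1 36-38 | J4 38-39 | J6 39-41 | J1 41-43 | J6 43-45 | J1 45-47 | J6 47-53 |
Completion: J1=47  J2=25  J3=14  J4=39  J5=34  J6=53
Turnaround (C−A): J1=47  J2=20  J3=14  J4=35  J5=32  J6=51
Turnaround times: J1=47, J2=20, J3=14, J4=35, J5=32, J6=51
Average turnaround = (47+20+14+35+32+51) / 6 = 199/6 = 33.17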